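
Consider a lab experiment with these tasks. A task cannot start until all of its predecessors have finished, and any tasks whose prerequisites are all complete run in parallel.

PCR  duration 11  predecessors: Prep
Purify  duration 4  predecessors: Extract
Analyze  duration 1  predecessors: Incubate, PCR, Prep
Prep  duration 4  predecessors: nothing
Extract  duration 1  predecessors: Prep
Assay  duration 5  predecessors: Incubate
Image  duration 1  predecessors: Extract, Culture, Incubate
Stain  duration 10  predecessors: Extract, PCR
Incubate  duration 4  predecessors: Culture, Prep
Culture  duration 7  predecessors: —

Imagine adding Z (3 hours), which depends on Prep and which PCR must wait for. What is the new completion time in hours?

Originally the plan takes 25 hours.
With Z inserted, PCR now waits for max(Prep, Z).
New critical path: Prep→Z→PCR→Stain = 4+3+11+10 = 28 ⇒ 28 hours.

28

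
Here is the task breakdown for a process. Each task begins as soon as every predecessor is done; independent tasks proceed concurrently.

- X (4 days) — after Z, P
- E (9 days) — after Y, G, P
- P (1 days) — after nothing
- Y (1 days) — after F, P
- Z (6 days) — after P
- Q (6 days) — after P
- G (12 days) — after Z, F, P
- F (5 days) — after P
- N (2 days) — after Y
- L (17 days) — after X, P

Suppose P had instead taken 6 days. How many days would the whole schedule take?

33

As given, the longest chain is P→Z→X→L = 1+6+4+17 = 28, so the finish is 28 days.
P lies on that path, so at 6 days the path becomes 33 days.
The critical path is still P→Z→X→L; finish is now 33 days.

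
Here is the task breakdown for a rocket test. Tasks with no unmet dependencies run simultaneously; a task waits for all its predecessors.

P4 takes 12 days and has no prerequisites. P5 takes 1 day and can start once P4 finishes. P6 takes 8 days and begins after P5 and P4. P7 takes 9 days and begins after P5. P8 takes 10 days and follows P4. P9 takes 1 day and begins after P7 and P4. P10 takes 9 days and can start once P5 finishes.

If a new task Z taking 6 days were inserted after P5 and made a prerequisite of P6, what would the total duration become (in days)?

Originally the project takes 23 days.
With Z inserted, P6 now waits for max(P5, P4, Z).
New critical path: P4→P5→Z→P6 = 12+1+6+8 = 27 ⇒ 27 days.

27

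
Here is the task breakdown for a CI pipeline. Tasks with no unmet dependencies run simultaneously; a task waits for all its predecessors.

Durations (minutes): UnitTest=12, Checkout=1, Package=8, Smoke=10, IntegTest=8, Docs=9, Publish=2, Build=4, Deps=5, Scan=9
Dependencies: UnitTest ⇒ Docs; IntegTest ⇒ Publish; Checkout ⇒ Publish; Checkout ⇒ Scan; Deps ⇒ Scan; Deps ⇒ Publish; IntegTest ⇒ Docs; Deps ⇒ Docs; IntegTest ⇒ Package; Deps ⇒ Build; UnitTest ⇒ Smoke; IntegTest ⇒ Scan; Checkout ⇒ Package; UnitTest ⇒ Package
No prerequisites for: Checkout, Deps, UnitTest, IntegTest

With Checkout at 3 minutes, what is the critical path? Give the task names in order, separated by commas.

Baseline: UnitTest→Smoke = 12+10 = 22 → 22 minutes.
Checkout has 12 minutes of float (longest path through it is 10).
The critical path is still UnitTest→Smoke; finish is now 22 minutes.

UnitTest, Smoke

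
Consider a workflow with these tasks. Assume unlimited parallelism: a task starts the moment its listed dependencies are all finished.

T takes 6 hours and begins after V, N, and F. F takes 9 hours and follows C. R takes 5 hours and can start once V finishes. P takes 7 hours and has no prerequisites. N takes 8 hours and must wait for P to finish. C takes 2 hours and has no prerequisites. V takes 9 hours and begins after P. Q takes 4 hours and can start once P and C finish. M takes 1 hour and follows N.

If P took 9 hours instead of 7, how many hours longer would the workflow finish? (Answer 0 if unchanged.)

2

The binding path is P→V→T = 7+9+6 = 22; finish at 22 hours.
P lies on that path, so at 9 hours the path becomes 24 hours.
No other chain overtakes it, so the finish is 24 hours.
Change in finish: 24 − 22 = +2 hours.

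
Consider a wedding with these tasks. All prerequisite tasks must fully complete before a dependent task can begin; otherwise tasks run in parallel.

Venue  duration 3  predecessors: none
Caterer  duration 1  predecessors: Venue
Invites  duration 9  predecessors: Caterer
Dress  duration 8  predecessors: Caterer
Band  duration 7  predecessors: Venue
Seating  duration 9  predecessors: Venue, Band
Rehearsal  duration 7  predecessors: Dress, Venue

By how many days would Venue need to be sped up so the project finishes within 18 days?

Current finish: 19 days; target: 18.
Venue is on every critical path, so each day cut from Venue cuts the finish by one (this holds down to a finish of 17).
Need 19 − 18 = 1 day off Venue → Venue becomes 2 days, finish becomes 18.

1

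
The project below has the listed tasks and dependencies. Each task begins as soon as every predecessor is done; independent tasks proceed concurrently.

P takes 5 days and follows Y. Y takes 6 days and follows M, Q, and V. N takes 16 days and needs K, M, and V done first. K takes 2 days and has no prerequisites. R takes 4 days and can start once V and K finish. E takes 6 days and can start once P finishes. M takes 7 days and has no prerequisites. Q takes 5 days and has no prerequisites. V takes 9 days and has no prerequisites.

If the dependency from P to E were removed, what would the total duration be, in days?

With the dependency in place, V→Y→P→E = 9+6+5+6 = 26 sets the finish at 26 days.
Without P→E, E's earliest start moves from 20 to 0.
New critical path: V→N = 9+16 = 25 ⇒ 25 days.

25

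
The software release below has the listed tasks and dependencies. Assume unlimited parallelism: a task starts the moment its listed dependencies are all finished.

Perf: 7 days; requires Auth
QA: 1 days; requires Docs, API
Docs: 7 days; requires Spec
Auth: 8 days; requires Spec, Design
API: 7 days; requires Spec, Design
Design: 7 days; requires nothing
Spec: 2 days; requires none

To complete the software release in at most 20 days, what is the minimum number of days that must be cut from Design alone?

Current finish: 22 days; target: 20.
Design is on every critical path, so each day cut from Design cuts the finish by one (this holds down to a finish of 17).
Need 22 − 20 = 2 days off Design → Design becomes 5 days, finish becomes 20.

2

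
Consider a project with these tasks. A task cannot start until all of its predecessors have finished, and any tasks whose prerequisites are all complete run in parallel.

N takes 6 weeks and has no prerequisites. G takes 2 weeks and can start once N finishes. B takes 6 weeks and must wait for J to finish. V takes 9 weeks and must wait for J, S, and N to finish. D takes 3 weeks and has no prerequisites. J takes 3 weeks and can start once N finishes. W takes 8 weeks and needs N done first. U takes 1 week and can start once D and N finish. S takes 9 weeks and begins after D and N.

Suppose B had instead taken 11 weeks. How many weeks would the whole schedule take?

Baseline: N→S→V = 6+9+9 = 24 → 24 weeks.
B has 9 weeks of float (longest path through it is 15).
That remains the longest chain; total 24 weeks.

24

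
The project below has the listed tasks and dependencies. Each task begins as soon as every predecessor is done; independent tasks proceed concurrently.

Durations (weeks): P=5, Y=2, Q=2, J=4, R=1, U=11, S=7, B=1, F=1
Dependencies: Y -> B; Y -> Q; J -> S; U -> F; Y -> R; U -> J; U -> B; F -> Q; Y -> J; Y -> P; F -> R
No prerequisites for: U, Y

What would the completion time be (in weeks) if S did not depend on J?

15

Original critical path: U→J→S = 11+4+7 = 22 ⇒ 22 weeks.
Without J→S, S's earliest start moves from 15 to 0.
New critical path: U→J = 11+4 = 15 ⇒ 15 weeks.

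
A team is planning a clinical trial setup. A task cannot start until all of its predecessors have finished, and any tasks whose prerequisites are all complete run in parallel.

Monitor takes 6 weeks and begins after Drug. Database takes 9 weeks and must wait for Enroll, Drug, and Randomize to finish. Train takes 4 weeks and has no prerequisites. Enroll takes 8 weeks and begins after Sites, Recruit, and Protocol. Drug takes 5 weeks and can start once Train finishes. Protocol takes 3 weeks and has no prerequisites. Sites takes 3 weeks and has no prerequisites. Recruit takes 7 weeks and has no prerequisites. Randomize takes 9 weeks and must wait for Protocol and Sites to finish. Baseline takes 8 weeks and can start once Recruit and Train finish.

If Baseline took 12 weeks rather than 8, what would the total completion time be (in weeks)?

24

Actual critical path: Recruit→Enroll→Database = 7+8+9 = 24 ⇒ 24 weeks.
Baseline has 9 weeks of float (longest path through it is 15).
That remains the longest chain; total 24 weeks.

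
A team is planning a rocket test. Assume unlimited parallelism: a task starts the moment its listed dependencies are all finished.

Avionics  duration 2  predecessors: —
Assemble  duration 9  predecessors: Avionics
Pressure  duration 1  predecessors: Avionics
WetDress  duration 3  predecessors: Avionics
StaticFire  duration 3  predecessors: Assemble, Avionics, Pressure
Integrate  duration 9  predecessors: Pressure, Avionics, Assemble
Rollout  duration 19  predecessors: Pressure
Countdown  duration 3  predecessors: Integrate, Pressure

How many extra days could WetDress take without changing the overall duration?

18

Critical path: Avionics→Assemble→Integrate→Countdown = 2+9+9+3 = 23, so the finish is 23 days.
WetDress finishes as early as 5 and must finish by 23.
Float = 23 − 5 = 18.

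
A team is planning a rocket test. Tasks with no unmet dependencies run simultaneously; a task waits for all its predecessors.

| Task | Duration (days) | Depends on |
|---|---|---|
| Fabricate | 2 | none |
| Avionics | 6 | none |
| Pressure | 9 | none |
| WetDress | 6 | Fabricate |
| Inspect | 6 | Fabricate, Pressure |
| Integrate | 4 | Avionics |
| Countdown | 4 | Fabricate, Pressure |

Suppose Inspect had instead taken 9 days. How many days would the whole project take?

Actual critical path: Pressure→Inspect = 9+6 = 15 ⇒ 15 days.
Inspect is on the critical path; changing it to 9 makes that path 18 days.
That remains the longest chain; total 18 days.

18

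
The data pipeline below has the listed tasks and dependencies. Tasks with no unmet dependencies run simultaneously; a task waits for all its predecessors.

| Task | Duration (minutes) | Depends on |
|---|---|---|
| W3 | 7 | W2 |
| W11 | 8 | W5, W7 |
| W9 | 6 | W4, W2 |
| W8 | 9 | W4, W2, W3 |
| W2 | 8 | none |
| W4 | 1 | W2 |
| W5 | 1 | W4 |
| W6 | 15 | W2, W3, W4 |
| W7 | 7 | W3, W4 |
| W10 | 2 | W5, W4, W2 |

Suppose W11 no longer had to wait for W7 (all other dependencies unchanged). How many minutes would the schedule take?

30

With the dependency in place, W2→W3→W6 = 8+7+15 = 30 sets the finish at 30 minutes.
Without W7→W11, W11's earliest start moves from 22 to 10.
New critical path: W2→W3→W6 = 8+7+15 = 30 ⇒ 30 minutes.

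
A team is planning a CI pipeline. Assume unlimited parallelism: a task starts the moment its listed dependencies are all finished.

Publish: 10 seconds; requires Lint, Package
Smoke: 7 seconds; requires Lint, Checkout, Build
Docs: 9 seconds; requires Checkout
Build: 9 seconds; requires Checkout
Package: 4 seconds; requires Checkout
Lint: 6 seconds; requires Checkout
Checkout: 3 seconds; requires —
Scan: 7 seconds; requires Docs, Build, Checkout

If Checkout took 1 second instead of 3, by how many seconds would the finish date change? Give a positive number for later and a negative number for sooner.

As given, the longest chain is Checkout→Lint→Publish = 3+6+10 = 19, so the finish is 19 seconds.
Since Checkout is critical, the -2 change carries straight to that chain (now 17 seconds).
No other chain overtakes it, so the finish is 17 seconds.
Change in finish: 17 − 19 = -2 seconds.

-2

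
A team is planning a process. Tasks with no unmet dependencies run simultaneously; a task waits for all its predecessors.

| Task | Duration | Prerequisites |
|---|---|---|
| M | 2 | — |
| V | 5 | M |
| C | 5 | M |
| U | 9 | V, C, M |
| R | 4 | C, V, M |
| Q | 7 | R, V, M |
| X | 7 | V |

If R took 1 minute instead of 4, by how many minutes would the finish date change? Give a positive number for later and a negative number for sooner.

The binding path is M→V→R→Q = 2+5+4+7 = 18; finish at 18 minutes.
Since R is critical, the -3 change carries straight to that chain (now 15 minutes).
New critical path: M→V→U = 2+5+9 = 16 ⇒ 16 minutes.
Change in finish: 16 − 18 = -2 minutes.

-2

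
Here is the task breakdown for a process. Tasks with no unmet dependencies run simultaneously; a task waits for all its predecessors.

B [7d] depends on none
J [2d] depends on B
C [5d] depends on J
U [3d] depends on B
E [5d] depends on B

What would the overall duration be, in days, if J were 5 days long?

17

Baseline: B→J→C = 7+2+5 = 14 → 14 days.
Since J is critical, the +3 change carries straight to that chain (now 17 days).
No other chain overtakes it, so the finish is 17 days.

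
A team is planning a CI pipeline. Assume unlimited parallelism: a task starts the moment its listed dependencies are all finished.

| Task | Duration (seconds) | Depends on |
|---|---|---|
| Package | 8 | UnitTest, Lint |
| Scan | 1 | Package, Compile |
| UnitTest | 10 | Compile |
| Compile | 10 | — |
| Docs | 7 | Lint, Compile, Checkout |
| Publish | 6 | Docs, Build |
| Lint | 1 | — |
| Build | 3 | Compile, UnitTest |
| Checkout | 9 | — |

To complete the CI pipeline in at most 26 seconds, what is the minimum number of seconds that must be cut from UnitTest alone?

3

Current finish: 29 seconds; target: 26.
UnitTest is on every critical path, so each second cut from UnitTest cuts the finish by one (this holds down to a finish of 23).
Need 29 − 26 = 3 seconds off UnitTest → UnitTest becomes 7 seconds, finish becomes 26.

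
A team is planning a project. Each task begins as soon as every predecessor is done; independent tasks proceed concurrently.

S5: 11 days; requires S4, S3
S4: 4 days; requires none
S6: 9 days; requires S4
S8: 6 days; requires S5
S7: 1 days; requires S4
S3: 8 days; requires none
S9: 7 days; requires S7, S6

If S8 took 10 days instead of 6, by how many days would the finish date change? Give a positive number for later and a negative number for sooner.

4

The binding path is S3→S5→S8 = 8+11+6 = 25; finish at 25 days.
S8 lies on that path, so at 10 days the path becomes 29 days.
The critical path is still S3→S5→S8; finish is now 29 days.
Change in finish: 29 − 25 = +4 days.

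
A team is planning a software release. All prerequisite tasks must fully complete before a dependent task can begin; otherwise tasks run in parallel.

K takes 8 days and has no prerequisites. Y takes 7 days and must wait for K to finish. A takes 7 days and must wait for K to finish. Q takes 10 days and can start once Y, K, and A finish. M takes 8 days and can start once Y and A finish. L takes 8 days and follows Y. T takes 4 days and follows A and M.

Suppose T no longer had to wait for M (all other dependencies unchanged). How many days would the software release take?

25

With the dependency in place, K→Y→M→T = 8+7+8+4 = 27 sets the finish at 27 days.
Without M→T, T's earliest start moves from 23 to 15.
The longest chain is now K→Y→Q = 8+7+10 = 25, so the software release takes 25 days.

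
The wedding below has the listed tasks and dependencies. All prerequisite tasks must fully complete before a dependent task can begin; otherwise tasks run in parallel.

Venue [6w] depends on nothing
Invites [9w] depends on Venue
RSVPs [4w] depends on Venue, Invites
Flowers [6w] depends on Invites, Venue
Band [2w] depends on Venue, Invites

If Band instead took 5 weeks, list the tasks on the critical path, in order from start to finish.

Venue, Invites, Flowers

Baseline: Venue→Invites→Flowers = 6+9+6 = 21 → 21 weeks.
Band has 4 weeks of float (longest path through it is 17).
That remains the longest chain; total 21 weeks.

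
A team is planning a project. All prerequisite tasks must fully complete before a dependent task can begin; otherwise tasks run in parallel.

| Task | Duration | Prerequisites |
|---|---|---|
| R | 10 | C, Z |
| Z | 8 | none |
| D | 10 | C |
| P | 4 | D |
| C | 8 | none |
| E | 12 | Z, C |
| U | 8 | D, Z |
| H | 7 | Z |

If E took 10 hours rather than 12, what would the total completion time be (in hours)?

26

As given, the longest chain is C→D→U = 8+10+8 = 26, so the finish is 26 hours.
The longest path through E is only 20 hours, so E has float 6.
No other chain overtakes it, so the finish is 26 hours.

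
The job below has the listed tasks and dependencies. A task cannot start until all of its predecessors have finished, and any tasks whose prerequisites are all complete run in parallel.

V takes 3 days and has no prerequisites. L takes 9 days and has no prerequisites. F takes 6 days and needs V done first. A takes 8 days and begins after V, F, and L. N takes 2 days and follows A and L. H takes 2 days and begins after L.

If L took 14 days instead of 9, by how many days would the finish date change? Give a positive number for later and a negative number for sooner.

As given, the longest chain is L→A→N = 9+8+2 = 19, so the finish is 19 days.
L is on the critical path; changing it to 14 makes that path 24 days.
That remains the longest chain; total 24 days.
Change in finish: 24 − 19 = +5 days.

5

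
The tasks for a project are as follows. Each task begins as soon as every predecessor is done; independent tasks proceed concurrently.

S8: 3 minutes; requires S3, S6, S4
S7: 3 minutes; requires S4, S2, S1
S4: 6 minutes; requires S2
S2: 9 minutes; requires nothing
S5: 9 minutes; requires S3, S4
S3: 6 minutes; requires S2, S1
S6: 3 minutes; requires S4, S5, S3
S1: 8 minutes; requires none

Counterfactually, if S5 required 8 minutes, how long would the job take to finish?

Baseline: S2→S3→S5→S6→S8 = 9+6+9+3+3 = 30 → 30 minutes.
S5 is on the critical path; changing it to 8 makes that path 29 minutes.
The critical path is still S2→S3→S5→S6→S8; finish is now 29 minutes.

29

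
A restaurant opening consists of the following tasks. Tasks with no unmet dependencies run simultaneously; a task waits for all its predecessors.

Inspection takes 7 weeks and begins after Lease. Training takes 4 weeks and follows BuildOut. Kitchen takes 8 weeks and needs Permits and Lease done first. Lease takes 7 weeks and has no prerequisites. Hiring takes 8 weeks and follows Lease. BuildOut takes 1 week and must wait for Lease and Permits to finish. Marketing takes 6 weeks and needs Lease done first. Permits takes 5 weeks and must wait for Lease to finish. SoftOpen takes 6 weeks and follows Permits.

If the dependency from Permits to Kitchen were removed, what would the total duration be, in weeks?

18

With the dependency in place, Lease→Permits→Kitchen = 7+5+8 = 20 sets the finish at 20 weeks.
Without Permits→Kitchen, Kitchen's earliest start moves from 12 to 7.
New critical path: Lease→Permits→SoftOpen = 7+5+6 = 18 ⇒ 18 weeks.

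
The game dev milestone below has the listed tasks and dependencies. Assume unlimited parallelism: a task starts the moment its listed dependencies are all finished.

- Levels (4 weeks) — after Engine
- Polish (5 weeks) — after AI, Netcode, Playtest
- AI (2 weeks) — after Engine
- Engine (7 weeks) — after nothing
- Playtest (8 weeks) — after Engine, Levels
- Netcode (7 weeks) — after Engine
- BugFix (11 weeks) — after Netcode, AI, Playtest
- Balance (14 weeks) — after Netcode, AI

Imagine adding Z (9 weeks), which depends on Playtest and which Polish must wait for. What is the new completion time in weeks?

33

Originally the game dev milestone takes 30 weeks.
With Z inserted, Polish now waits for max(AI, Netcode, Playtest, Z).
New critical path: Engine→Levels→Playtest→Z→Polish = 7+4+8+9+5 = 33 ⇒ 33 weeks.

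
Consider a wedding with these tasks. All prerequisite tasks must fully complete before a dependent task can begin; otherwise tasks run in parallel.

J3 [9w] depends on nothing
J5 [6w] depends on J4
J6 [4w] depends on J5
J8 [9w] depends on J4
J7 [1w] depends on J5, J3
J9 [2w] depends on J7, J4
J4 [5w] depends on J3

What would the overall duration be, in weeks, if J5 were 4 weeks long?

Critical path before the change: J3→J4→J5→J6 = 9+5+6+4 = 24 giving 24 weeks.
J5 lies on that path, so at 4 weeks the path becomes 22 weeks.
The binding chain switches to J3→J4→J8 = 9+5+9 = 23; finish 23 weeks.

23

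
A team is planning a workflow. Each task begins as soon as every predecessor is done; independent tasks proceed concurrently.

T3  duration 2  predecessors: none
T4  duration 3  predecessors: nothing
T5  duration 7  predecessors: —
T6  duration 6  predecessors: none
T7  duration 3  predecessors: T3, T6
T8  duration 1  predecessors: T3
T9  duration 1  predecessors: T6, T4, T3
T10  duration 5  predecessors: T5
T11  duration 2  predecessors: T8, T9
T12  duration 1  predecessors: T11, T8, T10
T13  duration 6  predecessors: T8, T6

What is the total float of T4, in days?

T5→T10→T12 = 7+5+1 = 13 sets the makespan at 13 days.
T4 finishes as early as 3 and must finish by 9.
So T4 can slip 9 − 3 = 6 days.

6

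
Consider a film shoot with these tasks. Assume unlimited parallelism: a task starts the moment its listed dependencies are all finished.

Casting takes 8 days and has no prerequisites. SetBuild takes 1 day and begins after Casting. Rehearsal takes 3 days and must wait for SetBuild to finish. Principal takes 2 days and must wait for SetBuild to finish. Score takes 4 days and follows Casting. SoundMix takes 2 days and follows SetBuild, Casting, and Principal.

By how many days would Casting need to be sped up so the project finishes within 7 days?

6

Current finish: 13 days; target: 7.
Casting is on every critical path, so each day cut from Casting cuts the finish by one (this holds down to a finish of 6).
Need 13 − 7 = 6 days off Casting → Casting becomes 2 days, finish becomes 7.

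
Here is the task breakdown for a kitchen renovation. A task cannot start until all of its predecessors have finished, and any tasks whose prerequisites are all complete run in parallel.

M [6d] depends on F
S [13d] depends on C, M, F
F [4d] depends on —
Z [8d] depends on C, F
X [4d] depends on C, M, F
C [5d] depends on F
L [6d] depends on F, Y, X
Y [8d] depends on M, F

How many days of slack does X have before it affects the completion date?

4

Critical path: F→M→Y→L = 4+6+8+6 = 24, so the finish is 24 days.
Longest path through X: 20 days (earliest finish 14, latest finish 18).
Float = 24 − 20 = 4.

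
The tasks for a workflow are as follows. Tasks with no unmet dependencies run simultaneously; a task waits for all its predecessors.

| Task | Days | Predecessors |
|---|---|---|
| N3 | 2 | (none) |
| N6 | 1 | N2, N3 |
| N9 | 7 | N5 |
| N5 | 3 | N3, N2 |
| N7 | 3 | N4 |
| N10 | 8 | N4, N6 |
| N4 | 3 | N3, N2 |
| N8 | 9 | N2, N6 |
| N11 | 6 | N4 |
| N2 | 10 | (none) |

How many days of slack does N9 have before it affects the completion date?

1

N2→N4→N10 = 10+3+8 = 21 sets the makespan at 21 days.
N9 finishes as early as 20 and must finish by 21.
So N9 can slip 21 − 20 = 1 day.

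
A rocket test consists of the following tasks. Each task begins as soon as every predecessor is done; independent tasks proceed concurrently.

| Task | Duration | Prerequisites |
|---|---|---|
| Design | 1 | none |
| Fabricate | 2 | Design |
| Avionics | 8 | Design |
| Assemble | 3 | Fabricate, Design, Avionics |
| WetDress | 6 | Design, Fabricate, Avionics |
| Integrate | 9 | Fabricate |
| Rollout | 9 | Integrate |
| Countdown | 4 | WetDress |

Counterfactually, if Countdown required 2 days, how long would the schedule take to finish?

Critical path before the change: Design→Fabricate→Integrate→Rollout = 1+2+9+9 = 21 giving 21 days.
Countdown has 2 days of float (longest path through it is 19).
That remains the longest chain; total 21 days.

21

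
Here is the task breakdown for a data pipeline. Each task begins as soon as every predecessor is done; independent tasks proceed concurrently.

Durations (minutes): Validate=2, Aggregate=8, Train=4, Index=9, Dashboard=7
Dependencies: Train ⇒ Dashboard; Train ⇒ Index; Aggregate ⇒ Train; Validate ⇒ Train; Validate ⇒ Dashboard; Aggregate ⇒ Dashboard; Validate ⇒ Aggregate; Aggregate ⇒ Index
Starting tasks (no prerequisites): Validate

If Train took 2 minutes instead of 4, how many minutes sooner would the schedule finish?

2

As given, the longest chain is Validate→Aggregate→Train→Index = 2+8+4+9 = 23, so the finish is 23 minutes.
Train lies on that path, so at 2 minutes the path becomes 21 minutes.
The critical path is still Validate→Aggregate→Train→Index; finish is now 21 minutes.
Change in finish: 21 − 23 = -2 minutes.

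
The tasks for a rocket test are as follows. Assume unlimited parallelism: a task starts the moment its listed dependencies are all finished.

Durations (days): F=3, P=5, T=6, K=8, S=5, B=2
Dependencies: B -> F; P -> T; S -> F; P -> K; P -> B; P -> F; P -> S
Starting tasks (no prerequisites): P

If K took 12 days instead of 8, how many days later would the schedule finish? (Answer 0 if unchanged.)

4

As given, the longest chain is P→K = 5+8 = 13, so the finish is 13 days.
Since K is critical, the +4 change carries straight to that chain (now 17 days).
No other chain overtakes it, so the finish is 17 days.
Change in finish: 17 − 13 = +4 days.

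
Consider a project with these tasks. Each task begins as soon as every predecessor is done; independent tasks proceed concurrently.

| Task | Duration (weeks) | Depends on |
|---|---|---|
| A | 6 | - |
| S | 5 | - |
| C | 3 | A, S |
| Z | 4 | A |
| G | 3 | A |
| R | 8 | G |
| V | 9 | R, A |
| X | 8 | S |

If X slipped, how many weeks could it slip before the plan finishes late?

Critical path: A→G→R→V = 6+3+8+9 = 26, so the finish is 26 weeks.
X finishes as early as 13 and must finish by 26.
So X can slip 26 − 13 = 13 weeks.

13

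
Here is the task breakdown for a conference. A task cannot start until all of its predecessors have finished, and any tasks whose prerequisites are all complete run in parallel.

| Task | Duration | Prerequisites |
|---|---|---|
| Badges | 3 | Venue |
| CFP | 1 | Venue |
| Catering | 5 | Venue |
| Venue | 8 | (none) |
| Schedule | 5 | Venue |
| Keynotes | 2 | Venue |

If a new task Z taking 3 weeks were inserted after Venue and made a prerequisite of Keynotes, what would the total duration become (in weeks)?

Originally the job takes 13 weeks.
With Z inserted, Keynotes now waits for max(Venue, Z).
New critical path: Venue→Z→Keynotes = 8+3+2 = 13 ⇒ 13 weeks.

13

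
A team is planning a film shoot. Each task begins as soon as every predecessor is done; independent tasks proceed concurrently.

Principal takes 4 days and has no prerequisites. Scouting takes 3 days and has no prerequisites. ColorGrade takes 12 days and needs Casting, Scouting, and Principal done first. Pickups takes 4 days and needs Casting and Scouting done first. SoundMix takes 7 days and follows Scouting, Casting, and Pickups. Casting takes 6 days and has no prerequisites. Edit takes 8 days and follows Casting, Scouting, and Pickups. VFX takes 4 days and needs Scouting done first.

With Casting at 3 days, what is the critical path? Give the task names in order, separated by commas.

Principal, ColorGrade

Baseline: Casting→Pickups→Edit = 6+4+8 = 18 → 18 days.
Casting lies on that path, so at 3 days the path becomes 15 days.
The binding chain switches to Principal→ColorGrade = 4+12 = 16; finish 16 days.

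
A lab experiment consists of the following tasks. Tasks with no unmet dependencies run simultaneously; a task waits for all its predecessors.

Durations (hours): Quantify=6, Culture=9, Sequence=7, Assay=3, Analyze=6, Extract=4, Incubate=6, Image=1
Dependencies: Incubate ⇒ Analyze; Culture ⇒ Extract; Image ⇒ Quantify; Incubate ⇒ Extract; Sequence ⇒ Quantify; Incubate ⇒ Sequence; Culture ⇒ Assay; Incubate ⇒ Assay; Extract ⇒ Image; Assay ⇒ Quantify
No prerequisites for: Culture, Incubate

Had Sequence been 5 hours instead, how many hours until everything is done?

Baseline: Culture→Extract→Image→Quantify = 9+4+1+6 = 20 → 20 hours.
The longest path through Sequence is only 19 hours, so Sequence has float 1.
No other chain overtakes it, so the finish is 20 hours.

20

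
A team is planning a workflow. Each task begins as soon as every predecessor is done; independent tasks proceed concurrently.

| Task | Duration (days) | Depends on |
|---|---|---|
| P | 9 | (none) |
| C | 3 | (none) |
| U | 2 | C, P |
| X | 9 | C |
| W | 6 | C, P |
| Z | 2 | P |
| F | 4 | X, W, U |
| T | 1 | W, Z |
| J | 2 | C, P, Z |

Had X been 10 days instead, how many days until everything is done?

Actual critical path: P→W→F = 9+6+4 = 19 ⇒ 19 days.
X has 3 days of float (longest path through it is 16).
The critical path is still P→W→F; finish is now 19 days.

19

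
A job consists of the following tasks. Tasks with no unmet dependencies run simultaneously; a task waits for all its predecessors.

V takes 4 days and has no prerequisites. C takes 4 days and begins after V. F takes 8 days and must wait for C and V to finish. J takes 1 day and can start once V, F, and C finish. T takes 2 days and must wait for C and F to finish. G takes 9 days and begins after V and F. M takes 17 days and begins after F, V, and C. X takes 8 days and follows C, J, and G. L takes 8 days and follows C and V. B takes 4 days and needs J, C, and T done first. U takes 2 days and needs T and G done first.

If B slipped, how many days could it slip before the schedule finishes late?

11

V→C→F→G→X = 4+4+8+9+8 = 33 sets the makespan at 33 days.
Longest path through B: 22 days (earliest finish 22, latest finish 33).
Float = 33 − 22 = 11.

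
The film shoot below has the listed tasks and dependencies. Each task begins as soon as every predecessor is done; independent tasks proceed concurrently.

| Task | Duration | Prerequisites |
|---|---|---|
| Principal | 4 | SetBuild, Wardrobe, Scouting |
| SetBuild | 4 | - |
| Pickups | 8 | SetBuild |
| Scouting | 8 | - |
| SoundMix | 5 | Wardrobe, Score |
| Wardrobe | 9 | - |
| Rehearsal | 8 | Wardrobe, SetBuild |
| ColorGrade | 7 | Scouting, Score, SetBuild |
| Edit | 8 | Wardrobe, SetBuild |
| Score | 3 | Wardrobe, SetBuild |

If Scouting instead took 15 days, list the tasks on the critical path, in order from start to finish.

Scouting, ColorGrade

As given, the longest chain is Wardrobe→Score→ColorGrade = 9+3+7 = 19, so the finish is 19 days.
The longest path through Scouting is only 15 days, so Scouting has float 4.
The binding chain switches to Scouting→ColorGrade = 15+7 = 22; finish 22 days.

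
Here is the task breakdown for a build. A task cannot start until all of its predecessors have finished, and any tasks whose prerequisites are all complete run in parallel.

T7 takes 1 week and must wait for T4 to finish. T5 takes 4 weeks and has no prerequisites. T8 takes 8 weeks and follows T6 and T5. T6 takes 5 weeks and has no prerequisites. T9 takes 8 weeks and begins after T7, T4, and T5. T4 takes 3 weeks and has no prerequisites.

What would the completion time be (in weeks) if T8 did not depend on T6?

Original critical path: T6→T8 = 5+8 = 13 ⇒ 13 weeks.
Without T6→T8, T8's earliest start moves from 5 to 4.
After: T4→T7→T9 = 3+1+8 = 12 → 12 weeks.

12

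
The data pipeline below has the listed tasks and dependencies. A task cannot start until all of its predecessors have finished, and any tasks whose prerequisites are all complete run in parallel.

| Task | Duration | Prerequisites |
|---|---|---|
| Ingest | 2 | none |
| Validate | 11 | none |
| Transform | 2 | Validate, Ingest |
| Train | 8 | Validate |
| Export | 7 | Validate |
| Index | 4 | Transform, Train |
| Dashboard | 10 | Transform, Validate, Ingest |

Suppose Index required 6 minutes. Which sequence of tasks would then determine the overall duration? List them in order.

Validate, Train, Index

Critical path before the change: Validate→Train→Index = 11+8+4 = 23 giving 23 minutes.
Index lies on that path, so at 6 minutes the path becomes 25 minutes.
No other chain overtakes it, so the finish is 25 minutes.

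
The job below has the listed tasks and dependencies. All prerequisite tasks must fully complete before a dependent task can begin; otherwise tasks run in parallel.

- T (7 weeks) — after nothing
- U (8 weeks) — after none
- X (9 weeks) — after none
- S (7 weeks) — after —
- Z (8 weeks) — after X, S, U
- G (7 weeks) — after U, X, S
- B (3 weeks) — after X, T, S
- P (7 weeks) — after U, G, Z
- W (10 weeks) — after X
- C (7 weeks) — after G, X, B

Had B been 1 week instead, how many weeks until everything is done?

The binding path is X→Z→P = 9+8+7 = 24; finish at 24 weeks.
B is off the critical path — its longest chain is 19 weeks, giving 5 of slack.
No other chain overtakes it, so the finish is 24 weeks.

24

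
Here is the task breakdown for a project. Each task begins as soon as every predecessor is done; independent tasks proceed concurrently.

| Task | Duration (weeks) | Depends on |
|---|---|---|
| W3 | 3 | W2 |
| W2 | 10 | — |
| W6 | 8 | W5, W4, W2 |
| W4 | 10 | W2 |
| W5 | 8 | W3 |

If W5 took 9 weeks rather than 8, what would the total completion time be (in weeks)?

30

Actual critical path: W2→W3→W5→W6 = 10+3+8+8 = 29 ⇒ 29 weeks.
W5 lies on that path, so at 9 weeks the path becomes 30 weeks.
No other chain overtakes it, so the finish is 30 weeks.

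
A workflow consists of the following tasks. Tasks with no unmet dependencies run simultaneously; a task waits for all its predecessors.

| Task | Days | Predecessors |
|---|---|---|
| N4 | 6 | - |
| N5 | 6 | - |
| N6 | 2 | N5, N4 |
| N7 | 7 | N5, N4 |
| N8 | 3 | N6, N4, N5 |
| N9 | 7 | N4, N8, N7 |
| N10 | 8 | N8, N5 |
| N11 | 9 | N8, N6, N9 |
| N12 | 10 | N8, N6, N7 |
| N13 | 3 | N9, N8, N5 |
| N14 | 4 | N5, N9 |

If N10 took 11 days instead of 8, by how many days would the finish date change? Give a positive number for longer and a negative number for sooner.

Actual critical path: N4→N7→N9→N11 = 6+7+7+9 = 29 ⇒ 29 days.
N10 has 10 days of float (longest path through it is 19).
No other chain overtakes it, so the finish is 29 days.
Change in finish: 29 − 29 = +0 days.

0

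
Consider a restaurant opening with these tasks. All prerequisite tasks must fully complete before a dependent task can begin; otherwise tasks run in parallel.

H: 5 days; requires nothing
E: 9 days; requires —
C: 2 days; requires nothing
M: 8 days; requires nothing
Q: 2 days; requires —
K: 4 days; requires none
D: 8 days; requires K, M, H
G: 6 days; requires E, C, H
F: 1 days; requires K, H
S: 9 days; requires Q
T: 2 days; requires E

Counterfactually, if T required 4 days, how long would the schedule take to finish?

16

Actual critical path: M→D = 8+8 = 16 ⇒ 16 days.
T has 5 days of float (longest path through it is 11).
That remains the longest chain; total 16 days.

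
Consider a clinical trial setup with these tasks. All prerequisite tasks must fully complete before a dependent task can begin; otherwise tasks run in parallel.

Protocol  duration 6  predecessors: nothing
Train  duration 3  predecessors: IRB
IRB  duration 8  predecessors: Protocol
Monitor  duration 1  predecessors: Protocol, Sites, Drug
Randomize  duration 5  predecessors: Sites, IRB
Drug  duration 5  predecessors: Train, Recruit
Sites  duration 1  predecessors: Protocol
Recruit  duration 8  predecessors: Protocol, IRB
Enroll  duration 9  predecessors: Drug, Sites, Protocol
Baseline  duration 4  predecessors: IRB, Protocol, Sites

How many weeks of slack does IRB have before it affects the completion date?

Protocol→IRB→Recruit→Drug→Enroll = 6+8+8+5+9 = 36 sets the makespan at 36 weeks.
Longest path through IRB: 36 weeks (earliest finish 14, latest finish 14).
Float = 36 − 36 = 0.

0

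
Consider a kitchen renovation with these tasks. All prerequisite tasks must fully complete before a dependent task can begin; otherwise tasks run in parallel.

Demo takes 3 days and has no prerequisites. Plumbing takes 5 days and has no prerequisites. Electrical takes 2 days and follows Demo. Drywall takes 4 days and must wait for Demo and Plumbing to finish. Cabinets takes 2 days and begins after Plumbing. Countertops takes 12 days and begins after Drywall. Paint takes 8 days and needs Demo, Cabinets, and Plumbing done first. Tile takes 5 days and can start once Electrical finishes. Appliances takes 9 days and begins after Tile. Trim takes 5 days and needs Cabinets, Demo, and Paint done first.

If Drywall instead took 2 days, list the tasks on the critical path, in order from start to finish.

Critical path before the change: Plumbing→Drywall→Countertops = 5+4+12 = 21 giving 21 days.
Since Drywall is critical, the -2 change carries straight to that chain (now 19 days).
Now Plumbing→Cabinets→Paint→Trim = 5+2+8+5 = 20 is longest, so the finish becomes 20 days.

Plumbing, Cabinets, Paint, Trim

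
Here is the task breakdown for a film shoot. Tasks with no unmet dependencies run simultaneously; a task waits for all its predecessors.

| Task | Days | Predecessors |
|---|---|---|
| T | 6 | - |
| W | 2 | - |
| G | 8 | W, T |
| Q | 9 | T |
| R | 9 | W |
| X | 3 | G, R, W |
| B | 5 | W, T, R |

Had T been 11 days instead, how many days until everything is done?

22

The binding path is T→G→X = 6+8+3 = 17; finish at 17 days.
Since T is critical, the +5 change carries straight to that chain (now 22 days).
No other chain overtakes it, so the finish is 22 days.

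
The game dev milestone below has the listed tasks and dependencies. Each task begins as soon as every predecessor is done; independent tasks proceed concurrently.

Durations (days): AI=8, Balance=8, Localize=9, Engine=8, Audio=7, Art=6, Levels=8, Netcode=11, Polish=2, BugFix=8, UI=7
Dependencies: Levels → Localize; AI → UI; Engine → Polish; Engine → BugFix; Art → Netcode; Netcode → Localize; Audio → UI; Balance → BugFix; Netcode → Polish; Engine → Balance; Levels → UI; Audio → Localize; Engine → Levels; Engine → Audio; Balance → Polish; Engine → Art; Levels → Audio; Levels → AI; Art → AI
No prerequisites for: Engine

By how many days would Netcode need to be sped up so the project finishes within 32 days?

2

Current finish: 34 days; target: 32.
Netcode is on every critical path, so each day cut from Netcode cuts the finish by one (this holds down to a finish of 32).
Need 34 − 32 = 2 days off Netcode → Netcode becomes 9 days, finish becomes 32.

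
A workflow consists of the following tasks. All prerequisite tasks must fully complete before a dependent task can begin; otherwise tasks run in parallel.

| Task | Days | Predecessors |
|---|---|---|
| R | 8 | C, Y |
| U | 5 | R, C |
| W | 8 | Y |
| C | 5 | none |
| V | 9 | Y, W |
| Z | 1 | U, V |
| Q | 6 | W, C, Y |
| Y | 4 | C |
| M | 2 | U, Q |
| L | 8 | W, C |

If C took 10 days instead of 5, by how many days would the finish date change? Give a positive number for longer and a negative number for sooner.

5

The binding path is C→Y→W→V→Z = 5+4+8+9+1 = 27; finish at 27 days.
C is on the critical path; changing it to 10 makes that path 32 days.
That remains the longest chain; total 32 days.
Change in finish: 32 − 27 = +5 days.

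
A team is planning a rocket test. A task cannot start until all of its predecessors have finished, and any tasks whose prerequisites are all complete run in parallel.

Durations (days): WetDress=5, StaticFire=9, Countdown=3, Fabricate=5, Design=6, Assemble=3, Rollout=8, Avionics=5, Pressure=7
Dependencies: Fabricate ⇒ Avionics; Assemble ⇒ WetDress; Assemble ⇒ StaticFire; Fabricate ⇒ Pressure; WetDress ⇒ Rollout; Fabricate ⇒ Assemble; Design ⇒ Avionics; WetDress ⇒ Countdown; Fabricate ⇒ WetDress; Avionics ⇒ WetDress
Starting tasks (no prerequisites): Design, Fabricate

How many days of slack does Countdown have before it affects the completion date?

5

The longest chain is Design→Avionics→WetDress→Rollout = 6+5+5+8 = 24; overall finish 24 days.
Countdown finishes as early as 19 and must finish by 24.
Float = 24 − 19 = 5.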